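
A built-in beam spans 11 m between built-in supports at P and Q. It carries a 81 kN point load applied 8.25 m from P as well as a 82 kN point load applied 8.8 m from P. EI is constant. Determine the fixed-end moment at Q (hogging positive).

Take the two fixed-end moments M_P, M_Q as redundants; the released structure is the simple span PQ.
Simple-span end rotations at P and Q under the given loads:
  at P: point load 81 at a = 8.25: Pab(L + b)/(6LEI) = 382.9/EI
  at Q: point load 81 at a = 8.25: Pab(L + a)/(6LEI) = 536/EI
  at P: point load 82 at a = 8.8: Pab(L + b)/(6LEI) = 317.5/EI
  at Q: point load 82 at a = 8.8: Pab(L + a)/(6LEI) = 476.3/EI
  θ_P0 = 700.4/EI,  θ_Q0 = 1012/EI
Flexibility coefficients: a unit moment at one end gives L/(3EI) there and L/(6EI) at the far end, so f₁₁ = f₂₂ = 3.667/EI and f₁₂ = f₂₁ = 1.833/EI.
Compatibility — zero rotation at each built-in end:
  3.667 M_P + 1.833 M_Q = 700.4
  1.833 M_P + 3.667 M_Q = 1012
Solving the pair gives M_P = 70.63 kN·m and M_Q = 240.8 kN·m (hogging).

M_Q = 240.8 kN·m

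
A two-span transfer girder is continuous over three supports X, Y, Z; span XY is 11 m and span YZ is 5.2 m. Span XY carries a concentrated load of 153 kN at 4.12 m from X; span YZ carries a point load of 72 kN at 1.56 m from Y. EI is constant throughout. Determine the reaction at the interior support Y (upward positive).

R_Y = 165.9 kN

Take M_Y as the redundant. Released structure: two simple spans XY and YZ with a hinge at Y.
Rotations at Y on the released spans (each span's end-slope, ×1/EI):
  span XY: point load 153 at a = 4.12: Pab(L + a)/(6LEI) = 993.5/EI
  span YZ: point load 72 at a = 1.56: Pab(L + b)/(6LEI) = 115.8/EI
  relative rotation θ_0 = (993.5 + 115.8)/EI = 1109/EI
A unit hogging moment at Y produces rotation L₁/(3EI) + L₂/(3EI) = 5.4/EI.
Compatibility: M_Y·(L₁+L₂)/(3EI) = θ_0, giving M_Y = 205.4 kN·m (hogging).
Span XY, ΣM about X with M_Y applied at Y: R_Y^{XY}·11 = 630.4 + 205.4, so R_Y^{XY} = 75.98 kN and R_X = 153 − 75.98 = 77.02 kN.
Span YZ, ΣM about Z: R_Y^{YZ}·5.2 = 262.1 + 205.4, so R_Y^{YZ} = 89.91 kN and R_Z = 72 − 89.91 = -17.91 kN.
R_Y = 75.98 + 89.91 = 165.9 kN.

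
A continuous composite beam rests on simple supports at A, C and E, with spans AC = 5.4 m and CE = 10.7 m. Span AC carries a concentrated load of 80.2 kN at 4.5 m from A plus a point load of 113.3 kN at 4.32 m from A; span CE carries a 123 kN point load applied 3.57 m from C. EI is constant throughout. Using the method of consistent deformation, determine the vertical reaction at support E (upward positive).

Release continuity at C by inserting a hinge; the redundant is the internal moment M_C. The primary structure is two simply-supported spans AC and CE.
Rotations at C on the released spans (each span's end-slope, ×1/EI):
  span AC: point load 80.2 at a = 4.5: Pab(L + a)/(6LEI) = 99.25/EI
  span AC: point load 113.3 at a = 4.32: Pab(L + a)/(6LEI) = 158.6/EI
  span CE: point load 123 at a = 3.57: Pab(L + b)/(6LEI) = 869.5/EI
  relative rotation θ_0 = (257.8 + 869.5)/EI = 1127/EI
A unit hogging moment at C produces rotation L₁/(3EI) + L₂/(3EI) = 5.367/EI.
Compatibility: M_C·(L₁+L₂)/(3EI) = θ_0, giving M_C = 210.1 kN·m (hogging).
Span CE, ΣM about E: R_C^{CE}·10.7 = 877 + 210.1, so R_C^{CE} = 101.6 kN and R_E = 123 − 101.6 = 21.41 kN.

R_E = 21.41 kN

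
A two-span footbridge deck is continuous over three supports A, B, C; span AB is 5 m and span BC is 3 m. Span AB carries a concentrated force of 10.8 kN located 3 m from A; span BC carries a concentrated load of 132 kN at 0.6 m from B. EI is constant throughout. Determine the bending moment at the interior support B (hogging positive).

Insert a hinge at B; M_B is the redundant, and each span becomes simply supported.
Rotations at B on the released spans (each span's end-slope, ×1/EI):
  span AB: point load 10.8 at a = 3: Pab(L + a)/(6LEI) = 17.28/EI
  span BC: point load 132 at a = 0.6: Pab(L + b)/(6LEI) = 57.02/EI
  relative rotation θ_0 = (17.28 + 57.02)/EI = 74.3/EI
A unit hogging moment at B produces rotation L₁/(3EI) + L₂/(3EI) = 2.667/EI.
Compatibility: M_B·(L₁+L₂)/(3EI) = θ_0, giving M_B = 27.86 kN·m (hogging).

M_B = 27.86 kN·m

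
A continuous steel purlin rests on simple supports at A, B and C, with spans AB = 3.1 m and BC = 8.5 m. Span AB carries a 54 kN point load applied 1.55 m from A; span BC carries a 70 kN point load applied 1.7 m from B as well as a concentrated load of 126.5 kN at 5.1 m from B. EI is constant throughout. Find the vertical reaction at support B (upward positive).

Take M_B as the redundant. Released structure: two simple spans AB and BC with a hinge at B.
Discontinuity in slope at B on the released structure — sum the simple-span end rotations:
  span AB: point load 54 at a = 1.55: Pab(L + a)/(6LEI) = 32.43/EI
  span BC: point load 70 at a = 1.7: Pab(L + b)/(6LEI) = 242.8/EI
  span BC: point load 126.5 at a = 5.1: Pab(L + b)/(6LEI) = 511.8/EI
  relative rotation θ_0 = (32.43 + 754.6)/EI = 787/EI
A unit hogging moment at B produces rotation L₁/(3EI) + L₂/(3EI) = 3.867/EI.
Slope continuity at B: θ_0 = M_B·3.867/EI, so M_B = 787/3.867 = 203.5 kN·m (hogging).
Span AB, ΣM about A with M_B applied at B: R_B^{AB}·3.1 = 83.7 + 203.5, so R_B^{AB} = 92.66 kN and R_A = 54 − 92.66 = -38.66 kN.
Span BC, ΣM about C: R_B^{BC}·8.5 = 906.1 + 203.5, so R_B^{BC} = 130.5 kN and R_C = 196.5 − 130.5 = 65.95 kN.
R_B = 92.66 + 130.5 = 223.2 kN.

R_B = 223.2 kN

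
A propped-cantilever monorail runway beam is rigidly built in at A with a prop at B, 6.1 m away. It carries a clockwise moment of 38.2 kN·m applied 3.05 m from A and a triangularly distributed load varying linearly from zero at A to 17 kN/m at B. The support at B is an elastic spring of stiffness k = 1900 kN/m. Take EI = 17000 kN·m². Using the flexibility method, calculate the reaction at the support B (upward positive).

Release the roller at B. Primary structure: cantilever fixed at A.
Primary-structure tip deflection at B by superposition:
  clockwise couple 38.2 at a = 3.05: M₀a(2L − a)/(2EI) = 533/EI
  triangular load, peak 17 at the free end: 11w₀L⁴/(120EI) = 2158/EI
  δ_0 = 2691/EI
Tip deflection under a unit load at B: L³/(3EI) = 75.66/EI.
With EI = 17000 kN·m²: δ_0 = 0.15828 m and δ_{BB} = 0.004451 m/kN.
Compatibility — the spring shortens by R_B/k under the reaction it provides: δ_0 − R_B·δ_{BB} = R_B/k. With 1/k = 0.000526 m/kN, R_B = δ_0 / (δ_{BB} + 1/k) = 0.15828 / (0.004451 + 0.000526) = 31.8 kN.

R_B = 31.8 kN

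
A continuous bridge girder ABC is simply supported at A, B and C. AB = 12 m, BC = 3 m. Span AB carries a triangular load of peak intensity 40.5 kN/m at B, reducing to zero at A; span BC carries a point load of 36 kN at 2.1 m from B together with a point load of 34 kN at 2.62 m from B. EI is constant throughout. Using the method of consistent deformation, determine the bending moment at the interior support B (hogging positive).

M_B = 315.3 kN·m

Release continuity at B by inserting a hinge; the redundant is the internal moment M_B. The primary structure is two simply-supported spans AB and BC.
Rotations at B on the released spans (each span's end-slope, ×1/EI):
  span AB: triangular load, peak 40.5: w₀L³/(45EI) = 1555/EI
  span BC: point load 36 at a = 2.1: Pab(L + b)/(6LEI) = 14.74/EI
  span BC: point load 34 at a = 2.62: Pab(L + b)/(6LEI) = 6.356/EI
  relative rotation θ_0 = (1555 + 21.1)/EI = 1576/EI
A unit hogging moment at B produces rotation L₁/(3EI) + L₂/(3EI) = 5/EI.
Compatibility: M_B·(L₁+L₂)/(3EI) = θ_0, giving M_B = 315.3 kN·m (hogging).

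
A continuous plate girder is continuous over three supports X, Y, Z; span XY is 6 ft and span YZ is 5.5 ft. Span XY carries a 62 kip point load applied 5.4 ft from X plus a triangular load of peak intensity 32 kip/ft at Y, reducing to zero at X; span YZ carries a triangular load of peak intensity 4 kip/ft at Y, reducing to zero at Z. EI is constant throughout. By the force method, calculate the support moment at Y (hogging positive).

Release continuity at Y by inserting a hinge; the redundant is the internal moment M_Y. The primary structure is two simply-supported spans XY and YZ.
Rotations at Y on the released spans (each span's end-slope, ×1/EI):
  span XY: point load 62 at a = 5.4: Pab(L + a)/(6LEI) = 63.61/EI
  span XY: triangular load, peak 32: w₀L³/(45EI) = 153.6/EI
  span YZ: triangular load, peak 4: w₀L³/(45EI) = 14.79/EI
  relative rotation θ_0 = (217.2 + 14.79)/EI = 232/EI
A unit hogging moment at Y produces rotation L₁/(3EI) + L₂/(3EI) = 3.833/EI.
Compatibility: M_Y·(L₁+L₂)/(3EI) = θ_0, giving M_Y = 60.52 kip·ft (hogging).

M_Y = 60.52 kip·ft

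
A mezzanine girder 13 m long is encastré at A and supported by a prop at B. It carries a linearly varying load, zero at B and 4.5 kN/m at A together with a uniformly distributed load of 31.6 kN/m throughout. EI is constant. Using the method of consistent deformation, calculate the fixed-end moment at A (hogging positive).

M_A = 718.2 kN·m

Choose R_B as the redundant. The primary structure is the cantilever fixed at A.
Deflection at B on the released cantilever, summing each load's contribution:
  triangular load, peak 4.5 at the fixed end: w₀L⁴/(30EI) = 4284/EI
  UDL 31.6: wL⁴/(8EI) = 112816/EI
  δ_0 = 117100/EI
Tip deflection under a unit load at B: L³/(3EI) = 732.3/EI.
Compatibility at B: δ_0 − R_B·δ_{BB} = 0, so R_B = 117100/732.3 = 159.9 kN.
Moment equilibrium about A: M_A = Σ(load moments about A) − R_B·L = 2797 − 159.9×13 = 718.2 kN·m.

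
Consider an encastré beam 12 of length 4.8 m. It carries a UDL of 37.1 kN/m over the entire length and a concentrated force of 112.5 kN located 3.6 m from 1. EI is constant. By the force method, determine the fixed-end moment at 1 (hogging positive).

M_1 = 96.54 kN·m

Take the two fixed-end moments M_1, M_2 as redundants; the released structure is the simple span 12.
Simple-span end rotations at 1 and 2 under the given loads:
  at 1: UDL 37.1: wL³/(24EI) = 171/EI
  at 2: UDL 37.1: wL³/(24EI) = 171/EI
  at 1: point load 112.5 at a = 3.6: Pab(L + b)/(6LEI) = 101.2/EI
  at 2: point load 112.5 at a = 3.6: Pab(L + a)/(6LEI) = 141.8/EI
  θ_10 = 272.2/EI,  θ_20 = 312.7/EI
Flexibility coefficients: a unit moment at one end gives L/(3EI) there and L/(6EI) at the far end, so f₁₁ = f₂₂ = 1.6/EI and f₁₂ = f₂₁ = 0.8/EI.
Compatibility — zero rotation at each built-in end:
  1.6 M_1 + 0.8 M_2 = 272.2
  0.8 M_1 + 1.6 M_2 = 312.7
Solving the pair gives M_1 = 96.54 kN·m and M_2 = 147.2 kN·m (hogging).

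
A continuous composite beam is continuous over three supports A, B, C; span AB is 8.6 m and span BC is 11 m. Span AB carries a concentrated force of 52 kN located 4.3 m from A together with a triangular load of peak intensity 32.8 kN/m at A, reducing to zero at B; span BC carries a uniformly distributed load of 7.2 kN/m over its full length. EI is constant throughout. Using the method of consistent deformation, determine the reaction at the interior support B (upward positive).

R_B = 145.8 kN

Release continuity at B by inserting a hinge; the redundant is the internal moment M_B. The primary structure is two simply-supported spans AB and BC.
Rotations at B on the released spans (each span's end-slope, ×1/EI):
  span AB: point load 52 at a = 4.3: Pab(L + a)/(6LEI) = 240.4/EI
  span AB: triangular load, peak 32.8: 7w₀L³/(360EI) = 405.7/EI
  span BC: UDL 7.2: wL³/(24EI) = 399.3/EI
  relative rotation θ_0 = (646 + 399.3)/EI = 1045/EI
A unit hogging moment at B produces rotation L₁/(3EI) + L₂/(3EI) = 6.533/EI.
Compatibility: M_B·(L₁+L₂)/(3EI) = θ_0, giving M_B = 160 kN·m (hogging).
Span AB, ΣM about A with M_B applied at B: R_B^{AB}·8.6 = 627.9 + 160, so R_B^{AB} = 91.62 kN and R_A = 193 − 91.62 = 101.4 kN.
Span BC, ΣM about C: R_B^{BC}·11 = 435.6 + 160, so R_B^{BC} = 54.15 kN and R_C = 79.2 − 54.15 = 25.05 kN.
R_B = 91.62 + 54.15 = 145.8 kN.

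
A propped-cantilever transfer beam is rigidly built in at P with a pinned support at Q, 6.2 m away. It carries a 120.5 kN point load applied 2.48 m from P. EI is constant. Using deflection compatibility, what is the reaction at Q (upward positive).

R_Q = 25.06 kN

Take the reaction at Q as the redundant and release it; the primary structure is a cantilever fixed at P.
Deflection at Q on the released cantilever, summing each load's contribution:
  point load 120.5 at a = 2.48: Pa²(3L − a)/(6EI) = 1991/EI
Tip deflection under a unit load at Q: L³/(3EI) = 79.44/EI.
The prop prevents deflection at Q: R_Q = δ_0/δ_{QQ} = 1991/79.44 = 25.06 kN.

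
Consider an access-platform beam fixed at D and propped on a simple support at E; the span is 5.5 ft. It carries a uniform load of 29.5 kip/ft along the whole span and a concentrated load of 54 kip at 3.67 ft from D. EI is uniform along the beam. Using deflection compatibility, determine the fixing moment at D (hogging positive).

M_D = 155.5 kip·ft

Release the roller at E. Primary structure: cantilever fixed at D.
Free-end deflection of the primary structure under the applied loading (downward +):
  UDL 29.5: wL⁴/(8EI) = 3374/EI
  point load 54 at a = 3.67: Pa²(3L − a)/(6EI) = 1555/EI
  δ_0 = 4930/EI
Tip deflection under a unit load at E: L³/(3EI) = 55.46/EI.
The prop prevents deflection at E: R_E = δ_0/δ_{EE} = 4930/55.46 = 88.89 kip.
Moment equilibrium about D: M_D = Σ(load moments about D) − R_E·L = 644.4 − 88.89×5.5 = 155.5 kip·ft.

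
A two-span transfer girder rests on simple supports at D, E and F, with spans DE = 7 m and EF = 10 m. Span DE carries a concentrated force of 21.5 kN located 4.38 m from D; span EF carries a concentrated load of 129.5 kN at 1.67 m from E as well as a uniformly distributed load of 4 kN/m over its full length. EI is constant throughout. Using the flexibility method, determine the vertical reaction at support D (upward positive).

Insert a hinge at E; M_E is the redundant, and each span becomes simply supported.
Rotations at E on the released spans (each span's end-slope, ×1/EI):
  span DE: point load 21.5 at a = 4.38: Pab(L + a)/(6LEI) = 66.85/EI
  span EF: point load 129.5 at a = 1.67: Pab(L + b)/(6LEI) = 550.4/EI
  span EF: UDL 4: wL³/(24EI) = 166.7/EI
  relative rotation θ_0 = (66.85 + 717)/EI = 783.9/EI
A unit hogging moment at E produces rotation L₁/(3EI) + L₂/(3EI) = 5.667/EI.
Compatibility: M_E·(L₁+L₂)/(3EI) = θ_0, giving M_E = 138.3 kN·m (hogging).
Span DE, ΣM about D with M_E applied at E: R_E^{DE}·7 = 94.17 + 138.3, so R_E^{DE} = 33.21 kN and R_D = 21.5 − 33.21 = -11.71 kN.

R_D = -11.71 kN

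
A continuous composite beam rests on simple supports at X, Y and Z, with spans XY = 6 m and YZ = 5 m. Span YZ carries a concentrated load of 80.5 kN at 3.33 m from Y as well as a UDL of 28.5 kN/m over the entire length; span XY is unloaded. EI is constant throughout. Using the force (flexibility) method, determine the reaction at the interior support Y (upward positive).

Take M_Y as the redundant. Released structure: two simple spans XY and YZ with a hinge at Y.
Discontinuity in slope at Y on the released structure — sum the simple-span end rotations:
  span YZ: point load 80.5 at a = 3.33: Pab(L + b)/(6LEI) = 99.53/EI
  span YZ: UDL 28.5: wL³/(24EI) = 148.4/EI
  relative rotation θ_0 = (0 + 248)/EI = 248/EI
A unit hogging moment at Y produces rotation L₁/(3EI) + L₂/(3EI) = 3.667/EI.
Compatibility: M_Y·(L₁+L₂)/(3EI) = θ_0, giving M_Y = 67.63 kN·m (hogging).
Span XY, ΣM about X with M_Y applied at Y: R_Y^{XY}·6 = 0 + 67.63, so R_Y^{XY} = 11.27 kN and R_X = 0 − 11.27 = -11.27 kN.
Span YZ, ΣM about Z: R_Y^{YZ}·5 = 490.7 + 67.63, so R_Y^{YZ} = 111.7 kN and R_Z = 223 − 111.7 = 111.3 kN.
R_Y = 11.27 + 111.7 = 122.9 kN.

R_Y = 122.9 kN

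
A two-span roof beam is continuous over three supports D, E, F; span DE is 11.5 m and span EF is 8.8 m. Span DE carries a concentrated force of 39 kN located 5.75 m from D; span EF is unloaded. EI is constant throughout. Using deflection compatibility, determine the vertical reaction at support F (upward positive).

Insert a hinge at E; M_E is the redundant, and each span becomes simply supported.
Rotations at E on the released spans (each span's end-slope, ×1/EI):
  span DE: point load 39 at a = 5.75: Pab(L + a)/(6LEI) = 322.4/EI
  relative rotation θ_0 = (322.4 + 0)/EI = 322.4/EI
A unit hogging moment at E produces rotation L₁/(3EI) + L₂/(3EI) = 6.767/EI.
Compatibility: M_E·(L₁+L₂)/(3EI) = θ_0, giving M_E = 47.64 kN·m (hogging).
Span EF, ΣM about F: R_E^{EF}·8.8 = 0 + 47.64, so R_E^{EF} = 5.414 kN and R_F = 0 − 5.414 = -5.414 kN.

R_F = -5.414 kN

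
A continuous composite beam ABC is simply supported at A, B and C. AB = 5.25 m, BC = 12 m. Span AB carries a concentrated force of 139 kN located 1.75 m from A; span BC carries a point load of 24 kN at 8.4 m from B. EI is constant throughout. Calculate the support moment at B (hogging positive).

M_B = 60.25 kN·m

Release continuity at B by inserting a hinge; the redundant is the internal moment M_B. The primary structure is two simply-supported spans AB and BC.
Rotations at B on the released spans (each span's end-slope, ×1/EI):
  span AB: point load 139 at a = 1.75: Pab(L + a)/(6LEI) = 189.2/EI
  span BC: point load 24 at a = 8.4: Pab(L + b)/(6LEI) = 157.2/EI
  relative rotation θ_0 = (189.2 + 157.2)/EI = 346.4/EI
A unit hogging moment at B produces rotation L₁/(3EI) + L₂/(3EI) = 5.75/EI.
Compatibility: M_B·(L₁+L₂)/(3EI) = θ_0, giving M_B = 60.25 kN·m (hogging).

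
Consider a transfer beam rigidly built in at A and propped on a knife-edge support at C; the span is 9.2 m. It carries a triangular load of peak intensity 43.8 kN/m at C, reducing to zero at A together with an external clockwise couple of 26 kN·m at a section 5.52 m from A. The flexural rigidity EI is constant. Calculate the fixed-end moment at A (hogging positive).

M_A = 209.5 kN·m

Release the roller at C. Primary structure: cantilever fixed at A.
Free-end deflection of the primary structure under the applied loading (downward +):
  triangular load, peak 43.8 at the free end: 11w₀L⁴/(120EI) = 28763/EI
  clockwise couple 26 at a = 5.52: M₀a(2L − a)/(2EI) = 924.3/EI
  δ_0 = 29687/EI
Tip deflection under a unit load at C: L³/(3EI) = 259.6/EI.
The prop prevents deflection at C: R_C = δ_0/δ_{CC} = 29687/259.6 = 114.4 kN.
Moment equilibrium about A: M_A = Σ(load moments about A) − R_C·L = 1262 − 114.4×9.2 = 209.5 kN·m.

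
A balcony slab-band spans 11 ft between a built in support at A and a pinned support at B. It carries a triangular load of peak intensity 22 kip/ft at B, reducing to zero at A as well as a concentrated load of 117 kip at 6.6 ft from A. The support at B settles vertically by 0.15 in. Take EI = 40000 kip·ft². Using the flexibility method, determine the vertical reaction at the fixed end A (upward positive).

Release the roller at B. Primary structure: cantilever fixed at A.
Free-end deflection of the primary structure under the applied loading (downward +):
  triangular load, peak 22 at the free end: 11w₀L⁴/(120EI) = 29526/EI
  point load 117 at a = 6.6: Pa²(3L − a)/(6EI) = 22425/EI
  δ_0 = 51951/EI
Flexibility coefficient — unit upward force at B: δ_{BB} = L³/(3EI) = 443.7/EI.
With EI = 40000 kip·ft²: δ_0 = 1.2988 ft and δ_{BB} = 0.011092 ft/kip.
Compatibility — the beam at B must follow the support down by 0.0125 ft: δ_0 − R_B·δ_{BB} = 0.0125, so R_B = (1.2988 − 0.0125)/0.011092 = 116 kip.
Vertical equilibrium: R_A = ΣP − R_B = 238 − 116 = 122 kip.

R_A = 122 kip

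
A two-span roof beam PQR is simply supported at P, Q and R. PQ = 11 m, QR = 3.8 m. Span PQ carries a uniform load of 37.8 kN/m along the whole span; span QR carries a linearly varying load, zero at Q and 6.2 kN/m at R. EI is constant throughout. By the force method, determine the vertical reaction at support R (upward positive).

Release continuity at Q by inserting a hinge; the redundant is the internal moment M_Q. The primary structure is two simply-supported spans PQ and QR.
Discontinuity in slope at Q on the released structure — sum the simple-span end rotations:
  span PQ: UDL 37.8: wL³/(24EI) = 2096/EI
  span QR: triangular load, peak 6.2: 7w₀L³/(360EI) = 6.615/EI
  relative rotation θ_0 = (2096 + 6.615)/EI = 2103/EI
A unit hogging moment at Q produces rotation L₁/(3EI) + L₂/(3EI) = 4.933/EI.
Slope continuity at Q: θ_0 = M_Q·4.933/EI, so M_Q = 2103/4.933 = 426.3 kN·m (hogging).
Span QR, ΣM about R: R_Q^{QR}·3.8 = 14.92 + 426.3, so R_Q^{QR} = 116.1 kN and R_R = 11.78 − 116.1 = -104.3 kN.

R_R = -104.3 kN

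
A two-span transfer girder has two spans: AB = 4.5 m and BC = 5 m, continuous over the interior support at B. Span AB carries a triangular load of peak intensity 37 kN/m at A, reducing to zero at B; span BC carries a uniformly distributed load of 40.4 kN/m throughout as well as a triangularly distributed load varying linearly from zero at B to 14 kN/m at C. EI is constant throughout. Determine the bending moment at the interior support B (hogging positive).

Release continuity at B by inserting a hinge; the redundant is the internal moment M_B. The primary structure is two simply-supported spans AB and BC.
End slopes at the hinge B, treating each span as simply supported:
  span AB: triangular load, peak 37: 7w₀L³/(360EI) = 65.56/EI
  span BC: UDL 40.4: wL³/(24EI) = 210.4/EI
  span BC: triangular load, peak 14: 7w₀L³/(360EI) = 34.03/EI
  relative rotation θ_0 = (65.56 + 244.4)/EI = 310/EI
A unit hogging moment at B produces rotation L₁/(3EI) + L₂/(3EI) = 3.167/EI.
Slope continuity at B: θ_0 = M_B·3.167/EI, so M_B = 310/3.167 = 97.9 kN·m (hogging).

M_B = 97.9 kN·m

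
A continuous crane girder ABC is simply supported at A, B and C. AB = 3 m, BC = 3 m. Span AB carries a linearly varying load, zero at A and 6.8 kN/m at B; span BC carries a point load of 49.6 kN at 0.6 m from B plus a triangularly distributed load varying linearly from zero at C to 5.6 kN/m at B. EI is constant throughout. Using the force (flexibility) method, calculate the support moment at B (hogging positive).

M_B = 14.43 kN·m

Insert a hinge at B; M_B is the redundant, and each span becomes simply supported.
Discontinuity in slope at B on the released structure — sum the simple-span end rotations:
  span AB: triangular load, peak 6.8: w₀L³/(45EI) = 4.08/EI
  span BC: point load 49.6 at a = 0.6: Pab(L + b)/(6LEI) = 21.43/EI
  span BC: triangular load, peak 5.6: w₀L³/(45EI) = 3.36/EI
  relative rotation θ_0 = (4.08 + 24.79)/EI = 28.87/EI
A unit hogging moment at B produces rotation L₁/(3EI) + L₂/(3EI) = 2/EI.
Slope continuity at B: θ_0 = M_B·2/EI, so M_B = 28.87/2 = 14.43 kN·m (hogging).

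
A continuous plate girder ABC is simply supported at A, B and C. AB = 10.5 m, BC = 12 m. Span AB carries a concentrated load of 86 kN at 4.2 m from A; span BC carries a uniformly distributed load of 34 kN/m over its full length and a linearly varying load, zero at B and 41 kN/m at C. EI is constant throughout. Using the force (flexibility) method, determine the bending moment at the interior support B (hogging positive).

M_B = 580.9 kN·m

Take M_B as the redundant. Released structure: two simple spans AB and BC with a hinge at B.
Discontinuity in slope at B on the released structure — sum the simple-span end rotations:
  span AB: point load 86 at a = 4.2: Pab(L + a)/(6LEI) = 531/EI
  span BC: UDL 34: wL³/(24EI) = 2448/EI
  span BC: triangular load, peak 41: 7w₀L³/(360EI) = 1378/EI
  relative rotation θ_0 = (531 + 3826)/EI = 4357/EI
A unit hogging moment at B produces rotation L₁/(3EI) + L₂/(3EI) = 7.5/EI.
Compatibility: M_B·(L₁+L₂)/(3EI) = θ_0, giving M_B = 580.9 kN·m (hogging).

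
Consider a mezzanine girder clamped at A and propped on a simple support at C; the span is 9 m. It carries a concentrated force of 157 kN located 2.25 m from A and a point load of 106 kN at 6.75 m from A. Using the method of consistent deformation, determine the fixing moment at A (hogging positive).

M_A = 343.6 kN·m

Remove the prop at C; the released (primary) structure is a cantilever built in at A.
Downward deflection at the released point C due to the loads:
  point load 157 at a = 2.25: Pa²(3L − a)/(6EI) = 3279/EI
  point load 106 at a = 6.75: Pa²(3L − a)/(6EI) = 16300/EI
  δ_0 = 19579/EI
Tip deflection under a unit load at C: L³/(3EI) = 243/EI.
Compatibility at C: δ_0 − R_C·δ_{CC} = 0, so R_C = 19579/243 = 80.57 kN.
Moment equilibrium about A: M_A = Σ(load moments about A) − R_C·L = 1069 − 80.57×9 = 343.6 kN·m.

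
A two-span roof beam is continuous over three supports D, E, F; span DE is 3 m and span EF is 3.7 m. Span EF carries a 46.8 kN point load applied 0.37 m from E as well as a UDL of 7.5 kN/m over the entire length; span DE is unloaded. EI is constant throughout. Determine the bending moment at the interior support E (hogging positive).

M_E = 15.26 kN·m

Release continuity at E by inserting a hinge; the redundant is the internal moment M_E. The primary structure is two simply-supported spans DE and EF.
Rotations at E on the released spans (each span's end-slope, ×1/EI):
  span EF: point load 46.8 at a = 0.37: Pab(L + b)/(6LEI) = 18.26/EI
  span EF: UDL 7.5: wL³/(24EI) = 15.83/EI
  relative rotation θ_0 = (0 + 34.09)/EI = 34.09/EI
A unit hogging moment at E produces rotation L₁/(3EI) + L₂/(3EI) = 2.233/EI.
Slope continuity at E: θ_0 = M_E·2.233/EI, so M_E = 34.09/2.233 = 15.26 kN·m (hogging).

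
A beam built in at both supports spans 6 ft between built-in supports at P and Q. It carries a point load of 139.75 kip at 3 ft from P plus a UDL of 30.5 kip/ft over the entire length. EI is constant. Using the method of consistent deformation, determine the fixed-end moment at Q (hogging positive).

Take the two fixed-end moments M_P, M_Q as redundants; the released structure is the simple span PQ.
On the primary (simply-supported) span, the end slopes from the loading are:
  at P: point load 139.75 at a = 3: Pab(L + b)/(6LEI) = 314.4/EI
  at Q: point load 139.75 at a = 3: Pab(L + a)/(6LEI) = 314.4/EI
  at P: UDL 30.5: wL³/(24EI) = 274.5/EI
  at Q: UDL 30.5: wL³/(24EI) = 274.5/EI
  θ_P0 = 588.9/EI,  θ_Q0 = 588.9/EI
Flexibility coefficients: a unit moment at one end gives L/(3EI) there and L/(6EI) at the far end, so f₁₁ = f₂₂ = 2/EI and f₁₂ = f₂₁ = 1/EI.
Compatibility — zero rotation at each built-in end:
  2 M_P + 1 M_Q = 588.9
  1 M_P + 2 M_Q = 588.9
Solving the pair gives M_P = 196.3 kip·ft and M_Q = 196.3 kip·ft (hogging).

M_Q = 196.3 kip·ft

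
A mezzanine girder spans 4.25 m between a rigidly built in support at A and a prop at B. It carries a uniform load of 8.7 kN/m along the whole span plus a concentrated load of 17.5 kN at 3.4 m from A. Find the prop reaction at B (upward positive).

Release the roller at B. Primary structure: cantilever fixed at A.
Downward deflection at the released point B due to the loads:
  UDL 8.7: wL⁴/(8EI) = 354.8/EI
  point load 17.5 at a = 3.4: Pa²(3L − a)/(6EI) = 315.3/EI
  δ_0 = 670.1/EI
Tip deflection under a unit load at B: L³/(3EI) = 25.59/EI.
The prop prevents deflection at B: R_B = δ_0/δ_{BB} = 670.1/25.59 = 26.19 kN.

R_B = 26.19 kN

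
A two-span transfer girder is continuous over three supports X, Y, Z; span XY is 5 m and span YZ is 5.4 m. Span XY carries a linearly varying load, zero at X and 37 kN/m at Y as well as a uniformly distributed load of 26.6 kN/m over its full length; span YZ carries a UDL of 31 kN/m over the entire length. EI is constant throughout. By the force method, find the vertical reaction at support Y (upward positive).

Insert a hinge at Y; M_Y is the redundant, and each span becomes simply supported.
End slopes at the hinge Y, treating each span as simply supported:
  span XY: triangular load, peak 37: w₀L³/(45EI) = 102.8/EI
  span XY: UDL 26.6: wL³/(24EI) = 138.5/EI
  span YZ: UDL 31: wL³/(24EI) = 203.4/EI
  relative rotation θ_0 = (241.3 + 203.4)/EI = 444.7/EI
A unit hogging moment at Y produces rotation L₁/(3EI) + L₂/(3EI) = 3.467/EI.
Slope continuity at Y: θ_0 = M_Y·3.467/EI, so M_Y = 444.7/3.467 = 128.3 kN·m (hogging).
Span XY, ΣM about X with M_Y applied at Y: R_Y^{XY}·5 = 640.8 + 128.3, so R_Y^{XY} = 153.8 kN and R_X = 225.5 − 153.8 = 71.68 kN.
Span YZ, ΣM about Z: R_Y^{YZ}·5.4 = 452 + 128.3, so R_Y^{YZ} = 107.5 kN and R_Z = 167.4 − 107.5 = 59.94 kN.
R_Y = 153.8 + 107.5 = 261.3 kN.

R_Y = 261.3 kN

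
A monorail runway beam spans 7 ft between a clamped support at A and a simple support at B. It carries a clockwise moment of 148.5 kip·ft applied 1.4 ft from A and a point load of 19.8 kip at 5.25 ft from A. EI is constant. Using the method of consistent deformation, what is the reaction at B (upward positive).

Remove the prop at B; the released (primary) structure is a cantilever built in at A.
Deflection at B on the released cantilever, summing each load's contribution:
  clockwise couple 148.5 at a = 1.4: M₀a(2L − a)/(2EI) = 1310/EI
  point load 19.8 at a = 5.25: Pa²(3L − a)/(6EI) = 1433/EI
  δ_0 = 2742/EI
Tip deflection under a unit load at B: L³/(3EI) = 114.3/EI.
The prop prevents deflection at B: R_B = δ_0/δ_{BB} = 2742/114.3 = 23.99 kip.

R_B = 23.99 kip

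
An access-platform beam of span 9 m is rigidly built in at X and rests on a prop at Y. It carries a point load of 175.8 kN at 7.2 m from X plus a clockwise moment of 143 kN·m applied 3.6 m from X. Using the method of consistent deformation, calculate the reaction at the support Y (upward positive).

Take the reaction at Y as the redundant and release it; the primary structure is a cantilever fixed at X.
Downward deflection at the released point Y due to the loads:
  point load 175.8 at a = 7.2: Pa²(3L − a)/(6EI) = 30074/EI
  clockwise couple 143 at a = 3.6: M₀a(2L − a)/(2EI) = 3707/EI
  δ_0 = 33781/EI
Tip deflection under a unit load at Y: L³/(3EI) = 243/EI.
The prop prevents deflection at Y: R_Y = δ_0/δ_{YY} = 33781/243 = 139 kN.

R_Y = 139 kN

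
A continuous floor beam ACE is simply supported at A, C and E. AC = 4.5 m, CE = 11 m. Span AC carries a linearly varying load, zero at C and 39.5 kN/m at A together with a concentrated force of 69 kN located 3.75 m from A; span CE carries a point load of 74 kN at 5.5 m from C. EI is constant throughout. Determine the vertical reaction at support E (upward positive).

R_E = 24.88 kN

Release continuity at C by inserting a hinge; the redundant is the internal moment M_C. The primary structure is two simply-supported spans AC and CE.
End slopes at the hinge C, treating each span as simply supported:
  span AC: triangular load, peak 39.5: 7w₀L³/(360EI) = 69.99/EI
  span AC: point load 69 at a = 3.75: Pab(L + a)/(6LEI) = 59.3/EI
  span CE: point load 74 at a = 5.5: Pab(L + b)/(6LEI) = 559.6/EI
  relative rotation θ_0 = (129.3 + 559.6)/EI = 688.9/EI
A unit hogging moment at C produces rotation L₁/(3EI) + L₂/(3EI) = 5.167/EI.
Compatibility: M_C·(L₁+L₂)/(3EI) = θ_0, giving M_C = 133.3 kN·m (hogging).
Span CE, ΣM about E: R_C^{CE}·11 = 407 + 133.3, so R_C^{CE} = 49.12 kN and R_E = 74 − 49.12 = 24.88 kN.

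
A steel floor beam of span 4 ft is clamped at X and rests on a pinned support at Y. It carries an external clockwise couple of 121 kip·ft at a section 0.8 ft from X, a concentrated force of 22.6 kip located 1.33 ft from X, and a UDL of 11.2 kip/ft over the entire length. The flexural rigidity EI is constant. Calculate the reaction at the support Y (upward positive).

R_Y = 36.47 kip

Release the roller at Y. Primary structure: cantilever fixed at X.
Deflection at Y on the released cantilever, summing each load's contribution:
  clockwise couple 121 at a = 0.8: M₀a(2L − a)/(2EI) = 348.5/EI
  point load 22.6 at a = 1.33: Pa²(3L − a)/(6EI) = 71.09/EI
  UDL 11.2: wL⁴/(8EI) = 358.4/EI
  δ_0 = 778/EI
Tip deflection under a unit load at Y: L³/(3EI) = 21.33/EI.
Compatibility at Y: δ_0 − R_Y·δ_{YY} = 0, so R_Y = 778/21.33 = 36.47 kip.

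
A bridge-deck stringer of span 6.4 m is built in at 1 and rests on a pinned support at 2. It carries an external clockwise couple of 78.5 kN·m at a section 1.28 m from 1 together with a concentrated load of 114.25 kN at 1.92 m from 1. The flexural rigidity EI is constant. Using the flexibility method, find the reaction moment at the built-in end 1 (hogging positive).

Remove the prop at 2; the released (primary) structure is a cantilever built in at 1.
Primary-structure tip deflection at 2 by superposition:
  clockwise couple 78.5 at a = 1.28: M₀a(2L − a)/(2EI) = 578.8/EI
  point load 114.25 at a = 1.92: Pa²(3L − a)/(6EI) = 1213/EI
  δ_0 = 1792/EI
Flexibility coefficient — unit upward force at 2: δ_{22} = L³/(3EI) = 87.38/EI.
Compatibility at 2: δ_0 − R_2·δ_{22} = 0, so R_2 = 1792/87.38 = 20.5 kN.
Moment equilibrium about 1: M_1 = Σ(load moments about 1) − R_2·L = 297.9 − 20.5×6.4 = 166.6 kN·m.

M_1 = 166.6 kN·m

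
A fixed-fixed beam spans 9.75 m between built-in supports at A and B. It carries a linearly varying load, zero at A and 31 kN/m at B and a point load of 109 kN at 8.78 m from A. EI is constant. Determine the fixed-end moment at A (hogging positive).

Take the two fixed-end moments M_A, M_B as redundants; the released structure is the simple span AB.
End rotations of the released simple span under the applied load (×1/EI):
  at A: triangular load, peak 31: 7w₀L³/(360EI) = 558.7/EI
  at B: triangular load, peak 31: w₀L³/(45EI) = 638.5/EI
  at A: point load 109 at a = 8.78: Pab(L + b)/(6LEI) = 170.1/EI
  at B: point load 109 at a = 8.78: Pab(L + a)/(6LEI) = 294/EI
  θ_A0 = 728.8/EI,  θ_B0 = 932.5/EI
Flexibility coefficients: a unit moment at one end gives L/(3EI) there and L/(6EI) at the far end, so f₁₁ = f₂₂ = 3.25/EI and f₁₂ = f₂₁ = 1.625/EI.
Compatibility — zero rotation at each built-in end:
  3.25 M_A + 1.625 M_B = 728.8
  1.625 M_A + 3.25 M_B = 932.5
Solving the pair gives M_A = 107.7 kN·m and M_B = 233.1 kN·m (hogging).

M_A = 107.7 kN·m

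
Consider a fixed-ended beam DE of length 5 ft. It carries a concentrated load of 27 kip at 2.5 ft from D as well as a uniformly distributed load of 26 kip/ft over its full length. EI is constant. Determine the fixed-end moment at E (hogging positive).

M_E = 71.04 kip·ft

Take the two fixed-end moments M_D, M_E as redundants; the released structure is the simple span DE.
Simple-span end rotations at D and E under the given loads:
  at D: point load 27 at a = 2.5: Pab(L + b)/(6LEI) = 42.19/EI
  at E: point load 27 at a = 2.5: Pab(L + a)/(6LEI) = 42.19/EI
  at D: UDL 26: wL³/(24EI) = 135.4/EI
  at E: UDL 26: wL³/(24EI) = 135.4/EI
  θ_D0 = 177.6/EI,  θ_E0 = 177.6/EI
Flexibility coefficients: a unit moment at one end gives L/(3EI) there and L/(6EI) at the far end, so f₁₁ = f₂₂ = 1.667/EI and f₁₂ = f₂₁ = 0.8333/EI.
Compatibility — zero rotation at each built-in end:
  1.667 M_D + 0.8333 M_E = 177.6
  0.8333 M_D + 1.667 M_E = 177.6
Solving the pair gives M_D = 71.04 kip·ft and M_E = 71.04 kip·ft (hogging).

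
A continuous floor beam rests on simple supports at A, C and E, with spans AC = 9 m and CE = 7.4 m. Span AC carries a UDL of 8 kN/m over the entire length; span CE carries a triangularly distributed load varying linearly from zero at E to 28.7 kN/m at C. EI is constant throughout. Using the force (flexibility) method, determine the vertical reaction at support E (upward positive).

Release continuity at C by inserting a hinge; the redundant is the internal moment M_C. The primary structure is two simply-supported spans AC and CE.
Rotations at C on the released spans (each span's end-slope, ×1/EI):
  span AC: UDL 8: wL³/(24EI) = 243/EI
  span CE: triangular load, peak 28.7: w₀L³/(45EI) = 258.4/EI
  relative rotation θ_0 = (243 + 258.4)/EI = 501.4/EI
A unit hogging moment at C produces rotation L₁/(3EI) + L₂/(3EI) = 5.467/EI.
Slope continuity at C: θ_0 = M_C·5.467/EI, so M_C = 501.4/5.467 = 91.73 kN·m (hogging).
Span CE, ΣM about E: R_C^{CE}·7.4 = 523.9 + 91.73, so R_C^{CE} = 83.19 kN and R_E = 106.2 − 83.19 = 23 kN.

R_E = 23 kN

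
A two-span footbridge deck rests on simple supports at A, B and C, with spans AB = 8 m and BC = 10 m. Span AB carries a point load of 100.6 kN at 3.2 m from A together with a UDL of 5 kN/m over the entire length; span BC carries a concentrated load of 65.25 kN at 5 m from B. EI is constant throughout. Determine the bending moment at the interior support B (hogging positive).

Release continuity at B by inserting a hinge; the redundant is the internal moment M_B. The primary structure is two simply-supported spans AB and BC.
End slopes at the hinge B, treating each span as simply supported:
  span AB: point load 100.6 at a = 3.2: Pab(L + a)/(6LEI) = 360.6/EI
  span AB: UDL 5: wL³/(24EI) = 106.7/EI
  span BC: point load 65.25 at a = 5: Pab(L + b)/(6LEI) = 407.8/EI
  relative rotation θ_0 = (467.2 + 407.8)/EI = 875/EI
A unit hogging moment at B produces rotation L₁/(3EI) + L₂/(3EI) = 6/EI.
Slope continuity at B: θ_0 = M_B·6/EI, so M_B = 875/6 = 145.8 kN·m (hogging).

M_B = 145.8 kN·m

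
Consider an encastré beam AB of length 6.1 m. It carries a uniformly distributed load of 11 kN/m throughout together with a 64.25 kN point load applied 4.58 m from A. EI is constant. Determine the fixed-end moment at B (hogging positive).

Take the two fixed-end moments M_A, M_B as redundants; the released structure is the simple span AB.
On the primary (simply-supported) span, the end slopes from the loading are:
  at A: UDL 11: wL³/(24EI) = 104/EI
  at B: UDL 11: wL³/(24EI) = 104/EI
  at A: point load 64.25 at a = 4.58: Pab(L + b)/(6LEI) = 93.12/EI
  at B: point load 64.25 at a = 4.58: Pab(L + a)/(6LEI) = 130.5/EI
  θ_A0 = 197.2/EI,  θ_B0 = 234.6/EI
Flexibility coefficients: a unit moment at one end gives L/(3EI) there and L/(6EI) at the far end, so f₁₁ = f₂₂ = 2.033/EI and f₁₂ = f₂₁ = 1.017/EI.
Compatibility — zero rotation at each built-in end:
  2.033 M_A + 1.017 M_B = 197.2
  1.017 M_A + 2.033 M_B = 234.6
Solving the pair gives M_A = 52.38 kN·m and M_B = 89.16 kN·m (hogging).

M_B = 89.16 kN·m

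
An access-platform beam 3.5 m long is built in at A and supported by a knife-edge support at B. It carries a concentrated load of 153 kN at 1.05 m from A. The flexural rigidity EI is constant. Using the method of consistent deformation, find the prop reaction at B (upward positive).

Release the roller at B. Primary structure: cantilever fixed at A.
Primary-structure tip deflection at B by superposition:
  point load 153 at a = 1.05: Pa²(3L − a)/(6EI) = 265.7/EI
Flexibility coefficient — unit upward force at B: δ_{BB} = L³/(3EI) = 14.29/EI.
The prop prevents deflection at B: R_B = δ_0/δ_{BB} = 265.7/14.29 = 18.59 kN.

R_B = 18.59 kN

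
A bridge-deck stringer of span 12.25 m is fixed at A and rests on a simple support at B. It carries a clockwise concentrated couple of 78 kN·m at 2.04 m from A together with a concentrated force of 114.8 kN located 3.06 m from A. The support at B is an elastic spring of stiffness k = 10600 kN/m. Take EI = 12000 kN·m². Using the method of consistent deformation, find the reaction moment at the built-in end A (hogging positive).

M_A = 273.2 kN·m

Take the reaction at B as the redundant and release it; the primary structure is a cantilever fixed at A.
Primary-structure tip deflection at B by superposition:
  clockwise couple 78 at a = 2.04: M₀a(2L − a)/(2EI) = 1787/EI
  point load 114.8 at a = 3.06: Pa²(3L − a)/(6EI) = 6036/EI
  δ_0 = 7823/EI
Tip deflection under a unit load at B: L³/(3EI) = 612.8/EI.
With EI = 12000 kN·m²: δ_0 = 0.65189 m and δ_{BB} = 0.051063 m/kN.
Compatibility — the spring shortens by R_B/k under the reaction it provides: δ_0 − R_B·δ_{BB} = R_B/k. With 1/k = 0.000094 m/kN, R_B = δ_0 / (δ_{BB} + 1/k) = 0.65189 / (0.051063 + 0.000094) = 12.74 kN.
Moment equilibrium about A: M_A = Σ(load moments about A) − R_B·L = 429.3 − 12.74×12.25 = 273.2 kN·m.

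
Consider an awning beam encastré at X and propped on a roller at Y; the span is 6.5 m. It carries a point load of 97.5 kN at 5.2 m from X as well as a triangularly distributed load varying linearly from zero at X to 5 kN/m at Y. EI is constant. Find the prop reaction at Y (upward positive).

R_Y = 77.58 kN

Release the roller at Y. Primary structure: cantilever fixed at X.
Deflection at Y on the released cantilever, summing each load's contribution:
  point load 97.5 at a = 5.2: Pa²(3L − a)/(6EI) = 6283/EI
  triangular load, peak 5 at the free end: 11w₀L⁴/(120EI) = 818.2/EI
  δ_0 = 7102/EI
Tip deflection under a unit load at Y: L³/(3EI) = 91.54/EI.
The prop prevents deflection at Y: R_Y = δ_0/δ_{YY} = 7102/91.54 = 77.58 kN.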